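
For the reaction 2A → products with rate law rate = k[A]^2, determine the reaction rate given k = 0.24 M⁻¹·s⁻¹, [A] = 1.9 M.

0.8664 M/s

Step 1: Identify the rate law: rate = k[A]^2
Step 2: Substitute values: rate = 0.24 × (1.9)^2
Step 3: Calculate: rate = 0.24 × 3.61 = 0.8664 M/s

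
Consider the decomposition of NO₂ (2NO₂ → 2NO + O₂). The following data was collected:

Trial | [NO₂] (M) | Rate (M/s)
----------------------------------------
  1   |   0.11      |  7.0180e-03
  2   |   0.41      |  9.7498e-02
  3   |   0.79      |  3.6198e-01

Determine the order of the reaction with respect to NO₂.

second order (2)

Step 1: Compare trials to find order n where rate₂/rate₁ = ([NO₂]₂/[NO₂]₁)^n
Step 2: rate₂/rate₁ = 9.7498e-02/7.0180e-03 = 13.89
Step 3: [NO₂]₂/[NO₂]₁ = 0.41/0.11 = 3.727
Step 4: n = ln(13.89)/ln(3.727) = 2.00 ≈ 2
Step 5: The reaction is second order in NO₂.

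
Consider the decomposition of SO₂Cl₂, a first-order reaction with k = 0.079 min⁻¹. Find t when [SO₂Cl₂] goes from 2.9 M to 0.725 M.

17.55 min

Step 1: For first-order: t = ln([SO₂Cl₂]₀/[SO₂Cl₂])/k
Step 2: t = ln(2.9/0.725)/0.079
Step 3: t = ln(4)/0.079
Step 4: t = 1.386/0.079 = 17.55 min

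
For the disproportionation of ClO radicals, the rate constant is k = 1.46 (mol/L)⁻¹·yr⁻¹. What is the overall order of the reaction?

second order (2)

Step 1: The units of k for an nth-order reaction are (concentration)^(1-n)·(time)⁻¹.
Step 2: Here k has units (mol/L)⁻¹·yr⁻¹, so the concentration exponent is -1.
Step 3: 1 - n = -1 ⇒ n = 2. The reaction is second order.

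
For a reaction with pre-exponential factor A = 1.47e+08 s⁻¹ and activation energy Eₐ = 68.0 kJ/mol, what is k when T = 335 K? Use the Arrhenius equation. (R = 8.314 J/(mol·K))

3.67e-03 s⁻¹

Step 1: Use the Arrhenius equation: k = A × exp(-Eₐ/RT)
Step 2: Convert Eₐ to J/mol: 68.0 kJ/mol = 68000 J/mol
Step 3: Calculate the exponent: -Eₐ/(RT) = -68000/(8.314 × 335) = -24.41485
Step 4: k = 1.47e+08 × exp(-24.41485)
Step 5: k = 1.47e+08 × 2.49325e-11 = 3.6651e-03 s⁻¹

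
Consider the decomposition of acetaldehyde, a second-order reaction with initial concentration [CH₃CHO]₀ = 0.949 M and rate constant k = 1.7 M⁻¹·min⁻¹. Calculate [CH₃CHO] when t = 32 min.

0.01803 M

Step 1: For a second-order reaction: 1/[CH₃CHO] = 1/[CH₃CHO]₀ + kt
Step 2: 1/[CH₃CHO] = 1/0.949 + 1.7 × 32
Step 3: 1/[CH₃CHO] = 1.054 + 54.4 = 55.45
Step 4: [CH₃CHO] = 1/55.45 = 0.01803 M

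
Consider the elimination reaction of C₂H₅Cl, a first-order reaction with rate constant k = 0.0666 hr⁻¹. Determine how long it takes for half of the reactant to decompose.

10.41 hr

Step 1: For a first-order reaction, t₁/₂ = ln(2)/k
Step 2: t₁/₂ = ln(2)/0.0666
Step 3: t₁/₂ = 0.6931/0.0666 = 10.41 hr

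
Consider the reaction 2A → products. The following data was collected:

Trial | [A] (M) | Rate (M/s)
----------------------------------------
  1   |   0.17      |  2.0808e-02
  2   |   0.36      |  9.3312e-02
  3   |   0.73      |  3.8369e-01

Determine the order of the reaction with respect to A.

second order (2)

Step 1: Compare trials to find order n where rate₂/rate₁ = ([A]₂/[A]₁)^n
Step 2: rate₂/rate₁ = 9.3312e-02/2.0808e-02 = 4.484
Step 3: [A]₂/[A]₁ = 0.36/0.17 = 2.118
Step 4: n = ln(4.484)/ln(2.118) = 2.00 ≈ 2
Step 5: The reaction is second order in A.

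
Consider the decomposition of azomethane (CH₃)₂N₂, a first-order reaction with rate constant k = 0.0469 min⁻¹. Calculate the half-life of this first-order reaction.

14.78 min

Step 1: For a first-order reaction, t₁/₂ = ln(2)/k
Step 2: t₁/₂ = ln(2)/0.0469
Step 3: t₁/₂ = 0.6931/0.0469 = 14.78 min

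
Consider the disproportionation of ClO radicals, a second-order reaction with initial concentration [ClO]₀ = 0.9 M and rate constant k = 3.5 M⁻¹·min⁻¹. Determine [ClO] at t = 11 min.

0.02525 M

Step 1: For a second-order reaction: 1/[ClO] = 1/[ClO]₀ + kt
Step 2: 1/[ClO] = 1/0.9 + 3.5 × 11
Step 3: 1/[ClO] = 1.111 + 38.5 = 39.61
Step 4: [ClO] = 1/39.61 = 0.02525 M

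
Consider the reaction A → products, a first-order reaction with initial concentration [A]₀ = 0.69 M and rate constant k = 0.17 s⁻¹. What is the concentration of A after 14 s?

0.06386 M

Step 1: For a first-order reaction: [A] = [A]₀ × e^(-kt)
Step 2: [A] = 0.69 × e^(-0.17 × 14)
Step 3: [A] = 0.69 × e^(-2.38)
Step 4: [A] = 0.69 × 0.0925506 = 0.06386 M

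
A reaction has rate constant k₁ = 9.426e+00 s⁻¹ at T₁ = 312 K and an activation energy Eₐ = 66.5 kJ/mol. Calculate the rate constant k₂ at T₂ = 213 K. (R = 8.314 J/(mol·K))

6.302e-05 s⁻¹

Step 1: Use the two-temperature Arrhenius form: ln(k₂/k₁) = -Eₐ/R × (1/T₂ - 1/T₁)
Step 2: Convert Eₐ to J/mol: 66.5 kJ/mol = 66500 J/mol
Step 3: 1/T₂ - 1/T₁ = 1/213 - 1/312 = 1.489707e-03 K⁻¹
Step 4: ln(k₂/k₁) = -66500/8.314 × 1.489707e-03 = -11.91551
Step 5: k₂ = k₁ × exp(-11.91551) = 9.426e+00 × 6.68590e-06 = 6.302e-05 s⁻¹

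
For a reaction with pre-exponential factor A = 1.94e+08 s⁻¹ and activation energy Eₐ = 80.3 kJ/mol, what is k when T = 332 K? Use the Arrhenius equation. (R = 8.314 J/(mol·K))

4.50e-05 s⁻¹

Step 1: Use the Arrhenius equation: k = A × exp(-Eₐ/RT)
Step 2: Convert Eₐ to J/mol: 80.3 kJ/mol = 80300 J/mol
Step 3: Calculate the exponent: -Eₐ/(RT) = -80300/(8.314 × 332) = -29.09159
Step 4: k = 1.94e+08 × exp(-29.09159)
Step 5: k = 1.94e+08 × 2.32104e-13 = 4.5028e-05 s⁻¹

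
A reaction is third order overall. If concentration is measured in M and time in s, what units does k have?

M⁻²·s⁻¹

Step 1: For overall order n, rate = k × (concentration)^n.
Step 2: Rate has units M·s⁻¹; concentration term has units M^3.
Step 3: k = rate / (concentration)^n, so units of k = M^(1-3)·s⁻¹ = M⁻²·s⁻¹.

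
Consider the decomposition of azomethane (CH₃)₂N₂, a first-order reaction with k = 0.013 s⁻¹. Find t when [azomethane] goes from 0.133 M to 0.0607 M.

60.34 s

Step 1: For first-order: t = ln([azomethane]₀/[azomethane])/k
Step 2: t = ln(0.133/0.0607)/0.013
Step 3: t = ln(2.191)/0.013
Step 4: t = 0.7844/0.013 = 60.34 s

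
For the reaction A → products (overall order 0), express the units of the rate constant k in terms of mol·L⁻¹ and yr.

mol·L⁻¹·yr⁻¹

Step 1: For overall order n, rate = k × (concentration)^n.
Step 2: Rate has units mol·L⁻¹·yr⁻¹; concentration term has units (mol·L⁻¹)^0.
Step 3: k = rate / (concentration)^n, so units of k = (mol·L⁻¹)^(1-0)·yr⁻¹ = mol·L⁻¹·yr⁻¹.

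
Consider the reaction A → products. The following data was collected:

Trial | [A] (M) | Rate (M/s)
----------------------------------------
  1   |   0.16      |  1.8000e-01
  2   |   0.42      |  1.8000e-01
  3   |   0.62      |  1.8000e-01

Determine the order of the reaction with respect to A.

zeroth order (0)

Step 1: Compare trials - when concentration changes, rate stays constant.
Step 2: rate₂/rate₁ = 1.8000e-01/1.8000e-01 = 1
Step 3: [A]₂/[A]₁ = 0.42/0.16 = 2.625
Step 4: Since rate ratio ≈ (conc ratio)^0, the reaction is zeroth order.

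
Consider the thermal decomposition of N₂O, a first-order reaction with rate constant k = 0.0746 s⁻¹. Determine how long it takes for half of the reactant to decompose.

9.292 s

Step 1: For a first-order reaction, t₁/₂ = ln(2)/k
Step 2: t₁/₂ = ln(2)/0.0746
Step 3: t₁/₂ = 0.6931/0.0746 = 9.292 s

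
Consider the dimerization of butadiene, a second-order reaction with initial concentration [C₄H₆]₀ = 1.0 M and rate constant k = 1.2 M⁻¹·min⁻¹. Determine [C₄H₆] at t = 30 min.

0.02703 M

Step 1: For a second-order reaction: 1/[C₄H₆] = 1/[C₄H₆]₀ + kt
Step 2: 1/[C₄H₆] = 1/1.0 + 1.2 × 30
Step 3: 1/[C₄H₆] = 1 + 36 = 37
Step 4: [C₄H₆] = 1/37 = 0.02703 M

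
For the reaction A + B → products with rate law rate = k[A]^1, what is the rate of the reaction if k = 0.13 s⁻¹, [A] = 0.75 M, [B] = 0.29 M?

0.0975 M/s

Step 1: The rate law is rate = k[A]^1
Step 2: Note that the rate does not depend on [B] (zero order in B).
Step 3: rate = 0.13 × (0.75)^1 = 0.0975 M/s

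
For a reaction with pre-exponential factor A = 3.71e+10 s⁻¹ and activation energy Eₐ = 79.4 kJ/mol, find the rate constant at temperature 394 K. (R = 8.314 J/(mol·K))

1.10e+00 s⁻¹

Step 1: Use the Arrhenius equation: k = A × exp(-Eₐ/RT)
Step 2: Convert Eₐ to J/mol: 79.4 kJ/mol = 79400 J/mol
Step 3: Calculate the exponent: -Eₐ/(RT) = -79400/(8.314 × 394) = -24.23898
Step 4: k = 3.71e+10 × exp(-24.23898)
Step 5: k = 3.71e+10 × 2.97266e-11 = 1.1029e+00 s⁻¹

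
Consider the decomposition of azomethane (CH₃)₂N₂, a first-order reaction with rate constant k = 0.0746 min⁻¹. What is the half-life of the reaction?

9.292 min

Step 1: For a first-order reaction, t₁/₂ = ln(2)/k
Step 2: t₁/₂ = ln(2)/0.0746
Step 3: t₁/₂ = 0.6931/0.0746 = 9.292 min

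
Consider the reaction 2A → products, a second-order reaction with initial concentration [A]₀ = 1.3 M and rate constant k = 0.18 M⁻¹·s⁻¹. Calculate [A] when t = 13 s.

0.3216 M

Step 1: For a second-order reaction: 1/[A] = 1/[A]₀ + kt
Step 2: 1/[A] = 1/1.3 + 0.18 × 13
Step 3: 1/[A] = 0.7692 + 2.34 = 3.109
Step 4: [A] = 1/3.109 = 0.3216 M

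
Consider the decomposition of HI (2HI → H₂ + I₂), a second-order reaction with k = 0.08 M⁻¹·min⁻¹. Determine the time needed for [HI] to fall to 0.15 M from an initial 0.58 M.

61.78 min

Step 1: For second-order: t = (1/[HI] - 1/[HI]₀)/k
Step 2: t = (1/0.15 - 1/0.58)/0.08
Step 3: t = (6.667 - 1.724)/0.08
Step 4: t = 4.943/0.08 = 61.78 min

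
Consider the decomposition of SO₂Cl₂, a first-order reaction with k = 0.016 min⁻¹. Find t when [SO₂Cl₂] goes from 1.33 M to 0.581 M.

51.76 min

Step 1: For first-order: t = ln([SO₂Cl₂]₀/[SO₂Cl₂])/k
Step 2: t = ln(1.33/0.581)/0.016
Step 3: t = ln(2.289)/0.016
Step 4: t = 0.8282/0.016 = 51.76 min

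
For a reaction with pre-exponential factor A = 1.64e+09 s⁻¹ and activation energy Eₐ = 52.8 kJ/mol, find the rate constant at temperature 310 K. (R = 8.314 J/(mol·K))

2.08e+00 s⁻¹

Step 1: Use the Arrhenius equation: k = A × exp(-Eₐ/RT)
Step 2: Convert Eₐ to J/mol: 52.8 kJ/mol = 52800 J/mol
Step 3: Calculate the exponent: -Eₐ/(RT) = -52800/(8.314 × 310) = -20.48624
Step 4: k = 1.64e+09 × exp(-20.48624)
Step 5: k = 1.64e+09 × 1.26747e-09 = 2.0787e+00 s⁻¹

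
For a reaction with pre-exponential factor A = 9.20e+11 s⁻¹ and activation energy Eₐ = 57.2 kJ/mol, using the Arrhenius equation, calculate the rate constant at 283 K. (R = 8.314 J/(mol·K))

2.55e+01 s⁻¹

Step 1: Use the Arrhenius equation: k = A × exp(-Eₐ/RT)
Step 2: Convert Eₐ to J/mol: 57.2 kJ/mol = 57200 J/mol
Step 3: Calculate the exponent: -Eₐ/(RT) = -57200/(8.314 × 283) = -24.31082
Step 4: k = 9.20e+11 × exp(-24.31082)
Step 5: k = 9.20e+11 × 2.76659e-11 = 2.5453e+01 s⁻¹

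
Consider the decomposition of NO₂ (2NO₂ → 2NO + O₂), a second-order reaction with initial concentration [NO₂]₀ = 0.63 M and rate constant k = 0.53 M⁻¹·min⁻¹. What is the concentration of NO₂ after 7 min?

0.1888 M

Step 1: For a second-order reaction: 1/[NO₂] = 1/[NO₂]₀ + kt
Step 2: 1/[NO₂] = 1/0.63 + 0.53 × 7
Step 3: 1/[NO₂] = 1.587 + 3.71 = 5.297
Step 4: [NO₂] = 1/5.297 = 0.1888 M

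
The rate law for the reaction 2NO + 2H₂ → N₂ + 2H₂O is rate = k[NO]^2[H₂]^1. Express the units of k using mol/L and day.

(mol/L)⁻²·day⁻¹

Step 1: Overall order = 2 + 1 = 3.
Step 2: rate has units mol/L·day⁻¹; [NO]^2[H₂]^1 has units (mol/L)^3.
Step 3: k = rate/([NO]^2[H₂]^1), so units of k = (mol/L)^(1-3)·day⁻¹ = (mol/L)⁻²·day⁻¹.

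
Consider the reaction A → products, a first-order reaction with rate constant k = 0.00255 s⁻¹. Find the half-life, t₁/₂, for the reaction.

271.8 s

Step 1: For a first-order reaction, t₁/₂ = ln(2)/k
Step 2: t₁/₂ = ln(2)/0.00255
Step 3: t₁/₂ = 0.6931/0.00255 = 271.8 s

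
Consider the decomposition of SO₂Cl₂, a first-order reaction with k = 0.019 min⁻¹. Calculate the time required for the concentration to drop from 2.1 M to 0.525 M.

72.96 min

Step 1: For first-order: t = ln([SO₂Cl₂]₀/[SO₂Cl₂])/k
Step 2: t = ln(2.1/0.525)/0.019
Step 3: t = ln(4)/0.019
Step 4: t = 1.386/0.019 = 72.96 min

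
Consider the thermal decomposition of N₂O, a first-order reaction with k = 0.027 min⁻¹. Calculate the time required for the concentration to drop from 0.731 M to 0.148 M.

59.16 min

Step 1: For first-order: t = ln([N₂O]₀/[N₂O])/k
Step 2: t = ln(0.731/0.148)/0.027
Step 3: t = ln(4.939)/0.027
Step 4: t = 1.597/0.027 = 59.16 min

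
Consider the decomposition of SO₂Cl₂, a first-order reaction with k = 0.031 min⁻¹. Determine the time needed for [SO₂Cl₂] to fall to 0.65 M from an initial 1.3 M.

22.36 min

Step 1: For first-order: t = ln([SO₂Cl₂]₀/[SO₂Cl₂])/k
Step 2: t = ln(1.3/0.65)/0.031
Step 3: t = ln(2)/0.031
Step 4: t = 0.6931/0.031 = 22.36 min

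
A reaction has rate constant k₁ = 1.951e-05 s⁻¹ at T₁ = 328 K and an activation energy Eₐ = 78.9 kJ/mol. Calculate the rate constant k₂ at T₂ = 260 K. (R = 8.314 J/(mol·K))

1.009e-08 s⁻¹

Step 1: Use the two-temperature Arrhenius form: ln(k₂/k₁) = -Eₐ/R × (1/T₂ - 1/T₁)
Step 2: Convert Eₐ to J/mol: 78.9 kJ/mol = 78900 J/mol
Step 3: 1/T₂ - 1/T₁ = 1/260 - 1/328 = 7.973734e-04 K⁻¹
Step 4: ln(k₂/k₁) = -78900/8.314 × 7.973734e-04 = -7.56709
Step 5: k₂ = k₁ × exp(-7.56709) = 1.951e-05 × 5.17195e-04 = 1.009e-08 s⁻¹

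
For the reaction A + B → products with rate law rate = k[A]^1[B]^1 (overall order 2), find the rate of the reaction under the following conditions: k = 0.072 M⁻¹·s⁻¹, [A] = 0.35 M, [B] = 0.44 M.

0.01109 M/s

Step 1: The rate law is rate = k[A]^1[B]^1, overall order = 1+1 = 2
Step 2: Substitute values: rate = 0.072 × (0.35)^1 × (0.44)^1
Step 3: rate = 0.072 × 0.35 × 0.44 = 0.011088 M/s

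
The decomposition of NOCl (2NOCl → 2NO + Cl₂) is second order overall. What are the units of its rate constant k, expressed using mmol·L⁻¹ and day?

(mmol·L⁻¹)⁻¹·day⁻¹

Step 1: For overall order n, rate = k × (concentration)^n.
Step 2: Rate has units mmol·L⁻¹·day⁻¹; concentration term has units (mmol·L⁻¹)^2.
Step 3: k = rate / (concentration)^n, so units of k = (mmol·L⁻¹)^(1-2)·day⁻¹ = (mmol·L⁻¹)⁻¹·day⁻¹.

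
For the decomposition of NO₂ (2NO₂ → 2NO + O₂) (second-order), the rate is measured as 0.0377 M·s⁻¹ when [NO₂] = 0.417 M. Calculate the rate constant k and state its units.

0.2168 M⁻¹·s⁻¹

Step 1: rate = k[NO₂]^2, so k = rate / [NO₂]^2.
Step 2: k = 0.0377 / (0.417)^2 = 0.0377 / 0.1739.
Step 3: k = 0.2168 M⁻¹·s⁻¹.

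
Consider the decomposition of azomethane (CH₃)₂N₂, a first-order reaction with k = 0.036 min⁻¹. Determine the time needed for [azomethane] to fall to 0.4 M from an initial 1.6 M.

38.51 min

Step 1: For first-order: t = ln([azomethane]₀/[azomethane])/k
Step 2: t = ln(1.6/0.4)/0.036
Step 3: t = ln(4)/0.036
Step 4: t = 1.386/0.036 = 38.51 min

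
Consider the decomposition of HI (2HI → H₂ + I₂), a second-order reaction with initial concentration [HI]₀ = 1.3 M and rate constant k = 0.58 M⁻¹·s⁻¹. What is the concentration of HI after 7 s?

0.2071 M

Step 1: For a second-order reaction: 1/[HI] = 1/[HI]₀ + kt
Step 2: 1/[HI] = 1/1.3 + 0.58 × 7
Step 3: 1/[HI] = 0.7692 + 4.06 = 4.829
Step 4: [HI] = 1/4.829 = 0.2071 M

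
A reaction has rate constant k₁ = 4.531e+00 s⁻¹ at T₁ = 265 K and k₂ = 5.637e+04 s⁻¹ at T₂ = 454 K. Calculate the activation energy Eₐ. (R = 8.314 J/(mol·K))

49.9 kJ/mol

Step 1: Use the two-temperature Arrhenius form: ln(k₂/k₁) = -Eₐ/R × (1/T₂ - 1/T₁)
Step 2: ln(k₂/k₁) = ln(5.637e+04/4.531e+00) = ln(12441) = 9.42875
Step 3: 1/T₂ - 1/T₁ = 1/454 - 1/265 = -1.570942e-03 K⁻¹
Step 4: Eₐ = -R × ln(k₂/k₁) / (1/T₂ - 1/T₁) = -8.314 × 9.42875 / -1.570942e-03
Step 5: Eₐ = 4.9900e+04 J/mol = 49.9 kJ/mol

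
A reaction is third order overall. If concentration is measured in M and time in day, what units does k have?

M⁻²·day⁻¹

Step 1: For overall order n, rate = k × (concentration)^n.
Step 2: Rate has units M·day⁻¹; concentration term has units M^3.
Step 3: k = rate / (concentration)^n, so units of k = M^(1-3)·day⁻¹ = M⁻²·day⁻¹.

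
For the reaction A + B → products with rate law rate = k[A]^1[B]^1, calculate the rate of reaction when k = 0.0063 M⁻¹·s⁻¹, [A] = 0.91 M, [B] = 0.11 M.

0.0006306 M/s

Step 1: The rate law is rate = k[A]^1[B]^1
Step 2: Substitute: rate = 0.0063 × (0.91)^1 × (0.11)^1
Step 3: rate = 0.0063 × 0.91 × 0.11 = 0.00063063 M/s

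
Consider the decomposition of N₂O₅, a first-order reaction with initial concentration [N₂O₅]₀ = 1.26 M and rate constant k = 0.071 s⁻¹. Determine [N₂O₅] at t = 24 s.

0.2293 M

Step 1: For a first-order reaction: [N₂O₅] = [N₂O₅]₀ × e^(-kt)
Step 2: [N₂O₅] = 1.26 × e^(-0.071 × 24)
Step 3: [N₂O₅] = 1.26 × e^(-1.704)
Step 4: [N₂O₅] = 1.26 × 0.181954 = 0.2293 M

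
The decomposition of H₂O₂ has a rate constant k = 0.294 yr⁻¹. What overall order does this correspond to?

first order (1)

Step 1: The units of k for an nth-order reaction are (concentration)^(1-n)·(time)⁻¹.
Step 2: Here k has units yr⁻¹, so the concentration exponent is 0.
Step 3: 1 - n = 0 ⇒ n = 1. The reaction is first order.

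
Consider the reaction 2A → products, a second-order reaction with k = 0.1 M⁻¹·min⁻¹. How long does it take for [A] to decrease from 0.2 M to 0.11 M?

40.91 min

Step 1: For second-order: t = (1/[A] - 1/[A]₀)/k
Step 2: t = (1/0.11 - 1/0.2)/0.1
Step 3: t = (9.091 - 5)/0.1
Step 4: t = 4.091/0.1 = 40.91 min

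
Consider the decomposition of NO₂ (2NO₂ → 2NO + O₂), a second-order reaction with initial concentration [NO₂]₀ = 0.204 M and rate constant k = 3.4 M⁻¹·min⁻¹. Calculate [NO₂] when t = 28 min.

0.00999 M

Step 1: For a second-order reaction: 1/[NO₂] = 1/[NO₂]₀ + kt
Step 2: 1/[NO₂] = 1/0.204 + 3.4 × 28
Step 3: 1/[NO₂] = 4.902 + 95.2 = 100.1
Step 4: [NO₂] = 1/100.1 = 0.00999 M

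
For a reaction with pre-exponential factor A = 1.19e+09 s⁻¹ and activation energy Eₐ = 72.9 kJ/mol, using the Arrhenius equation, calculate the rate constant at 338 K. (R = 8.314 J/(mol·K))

6.44e-03 s⁻¹

Step 1: Use the Arrhenius equation: k = A × exp(-Eₐ/RT)
Step 2: Convert Eₐ to J/mol: 72.9 kJ/mol = 72900 J/mol
Step 3: Calculate the exponent: -Eₐ/(RT) = -72900/(8.314 × 338) = -25.94184
Step 4: k = 1.19e+09 × exp(-25.94184)
Step 5: k = 1.19e+09 × 5.41504e-12 = 6.4439e-03 s⁻¹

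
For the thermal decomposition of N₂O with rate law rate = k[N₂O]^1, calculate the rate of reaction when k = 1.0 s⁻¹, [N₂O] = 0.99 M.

0.99 M/s

Step 1: Identify the rate law: rate = k[N₂O]^1
Step 2: Substitute values: rate = 1.0 × (0.99)^1
Step 3: Calculate: rate = 1.0 × 0.99 = 0.99 M/s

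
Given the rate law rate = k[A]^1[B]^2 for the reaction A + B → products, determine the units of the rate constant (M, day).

M⁻²·day⁻¹

Step 1: Overall order = 1 + 2 = 3.
Step 2: rate has units M·day⁻¹; [A]^1[B]^2 has units M^3.
Step 3: k = rate/([A]^1[B]^2), so units of k = M^(1-3)·day⁻¹ = M⁻²·day⁻¹.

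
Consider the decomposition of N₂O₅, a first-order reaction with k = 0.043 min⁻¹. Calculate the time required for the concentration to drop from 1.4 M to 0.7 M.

16.12 min

Step 1: For first-order: t = ln([N₂O₅]₀/[N₂O₅])/k
Step 2: t = ln(1.4/0.7)/0.043
Step 3: t = ln(2)/0.043
Step 4: t = 0.6931/0.043 = 16.12 min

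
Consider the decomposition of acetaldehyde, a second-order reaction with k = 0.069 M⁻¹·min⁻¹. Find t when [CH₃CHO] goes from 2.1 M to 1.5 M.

2.761 min

Step 1: For second-order: t = (1/[CH₃CHO] - 1/[CH₃CHO]₀)/k
Step 2: t = (1/1.5 - 1/2.1)/0.069
Step 3: t = (0.6667 - 0.4762)/0.069
Step 4: t = 0.1905/0.069 = 2.761 min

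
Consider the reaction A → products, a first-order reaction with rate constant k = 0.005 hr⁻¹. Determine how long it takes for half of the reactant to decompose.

138.6 hr

Step 1: For a first-order reaction, t₁/₂ = ln(2)/k
Step 2: t₁/₂ = ln(2)/0.005
Step 3: t₁/₂ = 0.6931/0.005 = 138.6 hr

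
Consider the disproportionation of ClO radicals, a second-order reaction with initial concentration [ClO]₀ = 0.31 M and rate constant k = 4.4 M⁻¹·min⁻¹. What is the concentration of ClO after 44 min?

0.005081 M

Step 1: For a second-order reaction: 1/[ClO] = 1/[ClO]₀ + kt
Step 2: 1/[ClO] = 1/0.31 + 4.4 × 44
Step 3: 1/[ClO] = 3.226 + 193.6 = 196.8
Step 4: [ClO] = 1/196.8 = 0.005081 M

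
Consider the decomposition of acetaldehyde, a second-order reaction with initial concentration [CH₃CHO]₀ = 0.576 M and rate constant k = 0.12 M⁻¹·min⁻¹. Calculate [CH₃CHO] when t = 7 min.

0.3882 M

Step 1: For a second-order reaction: 1/[CH₃CHO] = 1/[CH₃CHO]₀ + kt
Step 2: 1/[CH₃CHO] = 1/0.576 + 0.12 × 7
Step 3: 1/[CH₃CHO] = 1.736 + 0.84 = 2.576
Step 4: [CH₃CHO] = 1/2.576 = 0.3882 M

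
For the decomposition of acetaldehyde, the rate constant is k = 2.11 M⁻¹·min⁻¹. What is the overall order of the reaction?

second order (2)

Step 1: The units of k for an nth-order reaction are (concentration)^(1-n)·(time)⁻¹.
Step 2: Here k has units M⁻¹·min⁻¹, so the concentration exponent is -1.
Step 3: 1 - n = -1 ⇒ n = 2. The reaction is second order.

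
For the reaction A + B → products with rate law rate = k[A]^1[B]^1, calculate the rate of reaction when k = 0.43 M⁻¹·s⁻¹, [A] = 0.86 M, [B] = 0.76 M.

0.281 M/s

Step 1: The rate law is rate = k[A]^1[B]^1
Step 2: Substitute: rate = 0.43 × (0.86)^1 × (0.76)^1
Step 3: rate = 0.43 × 0.86 × 0.76 = 0.281048 M/s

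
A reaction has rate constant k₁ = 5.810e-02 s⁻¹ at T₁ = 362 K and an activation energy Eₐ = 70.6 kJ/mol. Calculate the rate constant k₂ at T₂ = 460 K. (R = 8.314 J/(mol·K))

8.601e+00 s⁻¹

Step 1: Use the two-temperature Arrhenius form: ln(k₂/k₁) = -Eₐ/R × (1/T₂ - 1/T₁)
Step 2: Convert Eₐ to J/mol: 70.6 kJ/mol = 70600 J/mol
Step 3: 1/T₂ - 1/T₁ = 1/460 - 1/362 = -5.885179e-04 K⁻¹
Step 4: ln(k₂/k₁) = -70600/8.314 × -5.885179e-04 = 4.99752
Step 5: k₂ = k₁ × exp(4.99752) = 5.810e-02 × 1.48046e+02 = 8.601e+00 s⁻¹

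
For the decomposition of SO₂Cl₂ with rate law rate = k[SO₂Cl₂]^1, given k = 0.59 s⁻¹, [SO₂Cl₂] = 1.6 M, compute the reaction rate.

0.944 M/s

Step 1: Identify the rate law: rate = k[SO₂Cl₂]^1
Step 2: Substitute values: rate = 0.59 × (1.6)^1
Step 3: Calculate: rate = 0.59 × 1.6 = 0.944 M/s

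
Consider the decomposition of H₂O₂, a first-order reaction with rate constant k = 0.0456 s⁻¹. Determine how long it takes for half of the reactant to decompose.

15.2 s

Step 1: For a first-order reaction, t₁/₂ = ln(2)/k
Step 2: t₁/₂ = ln(2)/0.0456
Step 3: t₁/₂ = 0.6931/0.0456 = 15.2 s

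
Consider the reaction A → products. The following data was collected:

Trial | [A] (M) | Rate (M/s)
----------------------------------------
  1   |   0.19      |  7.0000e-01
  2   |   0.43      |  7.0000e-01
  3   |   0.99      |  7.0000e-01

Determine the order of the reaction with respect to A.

zeroth order (0)

Step 1: Compare trials - when concentration changes, rate stays constant.
Step 2: rate₂/rate₁ = 7.0000e-01/7.0000e-01 = 1
Step 3: [A]₂/[A]₁ = 0.43/0.19 = 2.263
Step 4: Since rate ratio ≈ (conc ratio)^0, the reaction is zeroth order.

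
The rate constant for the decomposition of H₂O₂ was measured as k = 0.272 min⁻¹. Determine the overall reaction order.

first order (1)

Step 1: The units of k for an nth-order reaction are (concentration)^(1-n)·(time)⁻¹.
Step 2: Here k has units min⁻¹, so the concentration exponent is 0.
Step 3: 1 - n = 0 ⇒ n = 1. The reaction is first order.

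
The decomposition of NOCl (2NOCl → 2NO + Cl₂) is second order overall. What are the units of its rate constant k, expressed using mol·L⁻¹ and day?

(mol·L⁻¹)⁻¹·day⁻¹

Step 1: For overall order n, rate = k × (concentration)^n.
Step 2: Rate has units mol·L⁻¹·day⁻¹; concentration term has units (mol·L⁻¹)^2.
Step 3: k = rate / (concentration)^n, so units of k = (mol·L⁻¹)^(1-2)·day⁻¹ = (mol·L⁻¹)⁻¹·day⁻¹.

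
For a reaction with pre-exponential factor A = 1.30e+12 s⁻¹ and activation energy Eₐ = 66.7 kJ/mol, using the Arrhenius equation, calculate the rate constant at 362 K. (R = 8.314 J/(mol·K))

3.08e+02 s⁻¹

Step 1: Use the Arrhenius equation: k = A × exp(-Eₐ/RT)
Step 2: Convert Eₐ to J/mol: 66.7 kJ/mol = 66700 J/mol
Step 3: Calculate the exponent: -Eₐ/(RT) = -66700/(8.314 × 362) = -22.16191
Step 4: k = 1.30e+12 × exp(-22.16191)
Step 5: k = 1.30e+12 × 2.37249e-10 = 3.0842e+02 s⁻¹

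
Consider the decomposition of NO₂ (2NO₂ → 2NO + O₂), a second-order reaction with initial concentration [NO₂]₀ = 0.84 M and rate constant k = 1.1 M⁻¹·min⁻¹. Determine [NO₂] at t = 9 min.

0.09017 M

Step 1: For a second-order reaction: 1/[NO₂] = 1/[NO₂]₀ + kt
Step 2: 1/[NO₂] = 1/0.84 + 1.1 × 9
Step 3: 1/[NO₂] = 1.19 + 9.9 = 11.09
Step 4: [NO₂] = 1/11.09 = 0.09017 M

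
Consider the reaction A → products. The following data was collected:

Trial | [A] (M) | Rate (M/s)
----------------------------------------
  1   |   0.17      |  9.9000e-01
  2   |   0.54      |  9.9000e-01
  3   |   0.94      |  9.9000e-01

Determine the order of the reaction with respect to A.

zeroth order (0)

Step 1: Compare trials - when concentration changes, rate stays constant.
Step 2: rate₂/rate₁ = 9.9000e-01/9.9000e-01 = 1
Step 3: [A]₂/[A]₁ = 0.54/0.17 = 3.176
Step 4: Since rate ratio ≈ (conc ratio)^0, the reaction is zeroth order.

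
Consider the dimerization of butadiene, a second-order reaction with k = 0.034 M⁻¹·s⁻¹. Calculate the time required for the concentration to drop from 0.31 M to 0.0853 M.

249.9 s

Step 1: For second-order: t = (1/[C₄H₆] - 1/[C₄H₆]₀)/k
Step 2: t = (1/0.0853 - 1/0.31)/0.034
Step 3: t = (11.72 - 3.226)/0.034
Step 4: t = 8.498/0.034 = 249.9 s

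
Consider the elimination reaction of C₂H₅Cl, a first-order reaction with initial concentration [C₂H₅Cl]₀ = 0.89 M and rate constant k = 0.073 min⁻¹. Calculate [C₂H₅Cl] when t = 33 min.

0.08002 M

Step 1: For a first-order reaction: [C₂H₅Cl] = [C₂H₅Cl]₀ × e^(-kt)
Step 2: [C₂H₅Cl] = 0.89 × e^(-0.073 × 33)
Step 3: [C₂H₅Cl] = 0.89 × e^(-2.409)
Step 4: [C₂H₅Cl] = 0.89 × 0.0899052 = 0.08002 M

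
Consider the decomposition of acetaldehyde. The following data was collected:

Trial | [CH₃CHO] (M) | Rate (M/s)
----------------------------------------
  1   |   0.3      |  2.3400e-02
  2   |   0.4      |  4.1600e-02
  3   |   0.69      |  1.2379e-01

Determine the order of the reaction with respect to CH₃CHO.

second order (2)

Step 1: Compare trials to find order n where rate₂/rate₁ = ([CH₃CHO]₂/[CH₃CHO]₁)^n
Step 2: rate₂/rate₁ = 4.1600e-02/2.3400e-02 = 1.778
Step 3: [CH₃CHO]₂/[CH₃CHO]₁ = 0.4/0.3 = 1.333
Step 4: n = ln(1.778)/ln(1.333) = 2.00 ≈ 2
Step 5: The reaction is second order in CH₃CHO.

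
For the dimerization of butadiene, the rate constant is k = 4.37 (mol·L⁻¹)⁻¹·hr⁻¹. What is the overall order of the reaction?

second order (2)

Step 1: The units of k for an nth-order reaction are (concentration)^(1-n)·(time)⁻¹.
Step 2: Here k has units (mol·L⁻¹)⁻¹·hr⁻¹, so the concentration exponent is -1.
Step 3: 1 - n = -1 ⇒ n = 2. The reaction is second order.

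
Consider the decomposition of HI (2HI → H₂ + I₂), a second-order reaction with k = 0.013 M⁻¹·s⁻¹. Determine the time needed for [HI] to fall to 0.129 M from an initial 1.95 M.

556.9 s

Step 1: For second-order: t = (1/[HI] - 1/[HI]₀)/k
Step 2: t = (1/0.129 - 1/1.95)/0.013
Step 3: t = (7.752 - 0.5128)/0.013
Step 4: t = 7.239/0.013 = 556.9 s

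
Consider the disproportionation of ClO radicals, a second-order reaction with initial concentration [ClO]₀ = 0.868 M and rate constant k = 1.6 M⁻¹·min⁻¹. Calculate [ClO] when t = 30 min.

0.02035 M

Step 1: For a second-order reaction: 1/[ClO] = 1/[ClO]₀ + kt
Step 2: 1/[ClO] = 1/0.868 + 1.6 × 30
Step 3: 1/[ClO] = 1.152 + 48 = 49.15
Step 4: [ClO] = 1/49.15 = 0.02035 M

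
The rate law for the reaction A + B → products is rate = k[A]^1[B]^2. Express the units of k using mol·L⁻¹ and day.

(mol·L⁻¹)⁻²·day⁻¹

Step 1: Overall order = 1 + 2 = 3.
Step 2: rate has units mol·L⁻¹·day⁻¹; [A]^1[B]^2 has units (mol·L⁻¹)^3.
Step 3: k = rate/([A]^1[B]^2), so units of k = (mol·L⁻¹)^(1-3)·day⁻¹ = (mol·L⁻¹)⁻²·day⁻¹.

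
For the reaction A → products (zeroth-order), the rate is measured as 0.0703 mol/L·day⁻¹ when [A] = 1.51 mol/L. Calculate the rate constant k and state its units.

0.0703 mol/L·day⁻¹

Step 1: For a zeroth-order reaction, rate = k (independent of concentration).
Step 2: k = rate = 0.0703 mol/L·day⁻¹.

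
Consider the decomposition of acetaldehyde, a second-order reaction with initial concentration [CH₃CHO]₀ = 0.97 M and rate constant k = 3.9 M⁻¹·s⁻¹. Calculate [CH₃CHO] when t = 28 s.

0.009072 M

Step 1: For a second-order reaction: 1/[CH₃CHO] = 1/[CH₃CHO]₀ + kt
Step 2: 1/[CH₃CHO] = 1/0.97 + 3.9 × 28
Step 3: 1/[CH₃CHO] = 1.031 + 109.2 = 110.2
Step 4: [CH₃CHO] = 1/110.2 = 0.009072 M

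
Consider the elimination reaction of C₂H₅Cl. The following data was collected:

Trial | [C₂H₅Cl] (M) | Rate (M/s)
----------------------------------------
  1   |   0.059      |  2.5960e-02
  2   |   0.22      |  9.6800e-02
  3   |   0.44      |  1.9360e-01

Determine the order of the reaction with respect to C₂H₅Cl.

first order (1)

Step 1: Compare trials to find order n where rate₂/rate₁ = ([C₂H₅Cl]₂/[C₂H₅Cl]₁)^n
Step 2: rate₂/rate₁ = 9.6800e-02/2.5960e-02 = 3.729
Step 3: [C₂H₅Cl]₂/[C₂H₅Cl]₁ = 0.22/0.059 = 3.729
Step 4: n = ln(3.729)/ln(3.729) = 1.00 ≈ 1
Step 5: The reaction is first order in C₂H₅Cl.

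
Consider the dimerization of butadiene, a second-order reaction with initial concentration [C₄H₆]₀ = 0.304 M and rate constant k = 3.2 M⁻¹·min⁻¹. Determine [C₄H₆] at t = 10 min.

0.02834 M

Step 1: For a second-order reaction: 1/[C₄H₆] = 1/[C₄H₆]₀ + kt
Step 2: 1/[C₄H₆] = 1/0.304 + 3.2 × 10
Step 3: 1/[C₄H₆] = 3.289 + 32 = 35.29
Step 4: [C₄H₆] = 1/35.29 = 0.02834 M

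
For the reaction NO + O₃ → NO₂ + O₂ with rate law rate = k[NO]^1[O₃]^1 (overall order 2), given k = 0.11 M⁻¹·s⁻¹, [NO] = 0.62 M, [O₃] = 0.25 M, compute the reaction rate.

0.01705 M/s

Step 1: The rate law is rate = k[NO]^1[O₃]^1, overall order = 1+1 = 2
Step 2: Substitute values: rate = 0.11 × (0.62)^1 × (0.25)^1
Step 3: rate = 0.11 × 0.62 × 0.25 = 0.01705 M/s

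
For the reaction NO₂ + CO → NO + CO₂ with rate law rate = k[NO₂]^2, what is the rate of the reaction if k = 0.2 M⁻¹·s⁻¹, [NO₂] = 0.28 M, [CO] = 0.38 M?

0.01568 M/s

Step 1: The rate law is rate = k[NO₂]^2
Step 2: Note that the rate does not depend on [CO] (zero order in CO).
Step 3: rate = 0.2 × (0.28)^2 = 0.01568 M/s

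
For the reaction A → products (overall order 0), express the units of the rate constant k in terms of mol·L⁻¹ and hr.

mol·L⁻¹·hr⁻¹

Step 1: For overall order n, rate = k × (concentration)^n.
Step 2: Rate has units mol·L⁻¹·hr⁻¹; concentration term has units (mol·L⁻¹)^0.
Step 3: k = rate / (concentration)^n, so units of k = (mol·L⁻¹)^(1-0)·hr⁻¹ = mol·L⁻¹·hr⁻¹.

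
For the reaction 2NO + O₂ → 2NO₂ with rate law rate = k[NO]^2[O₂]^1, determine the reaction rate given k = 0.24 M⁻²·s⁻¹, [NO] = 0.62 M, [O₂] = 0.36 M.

0.03321 M/s

Step 1: The rate law is rate = k[NO]^2[O₂]^1
Step 2: Substitute: rate = 0.24 × (0.62)^2 × (0.36)^1
Step 3: rate = 0.24 × 0.3844 × 0.36 = 0.0332122 M/s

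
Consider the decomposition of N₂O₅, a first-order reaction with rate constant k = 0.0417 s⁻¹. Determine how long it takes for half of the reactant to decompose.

16.62 s

Step 1: For a first-order reaction, t₁/₂ = ln(2)/k
Step 2: t₁/₂ = ln(2)/0.0417
Step 3: t₁/₂ = 0.6931/0.0417 = 16.62 s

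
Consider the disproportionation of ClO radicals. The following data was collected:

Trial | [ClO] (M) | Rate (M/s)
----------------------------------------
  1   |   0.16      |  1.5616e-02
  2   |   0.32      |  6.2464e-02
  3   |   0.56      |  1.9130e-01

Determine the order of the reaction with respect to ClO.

second order (2)

Step 1: Compare trials to find order n where rate₂/rate₁ = ([ClO]₂/[ClO]₁)^n
Step 2: rate₂/rate₁ = 6.2464e-02/1.5616e-02 = 4
Step 3: [ClO]₂/[ClO]₁ = 0.32/0.16 = 2
Step 4: n = ln(4)/ln(2) = 2.00 ≈ 2
Step 5: The reaction is second order in ClO.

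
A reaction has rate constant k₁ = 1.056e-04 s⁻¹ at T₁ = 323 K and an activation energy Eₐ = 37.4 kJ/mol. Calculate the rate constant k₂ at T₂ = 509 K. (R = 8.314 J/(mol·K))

1.714e-02 s⁻¹

Step 1: Use the two-temperature Arrhenius form: ln(k₂/k₁) = -Eₐ/R × (1/T₂ - 1/T₁)
Step 2: Convert Eₐ to J/mol: 37.4 kJ/mol = 37400 J/mol
Step 3: 1/T₂ - 1/T₁ = 1/509 - 1/323 = -1.131339e-03 K⁻¹
Step 4: ln(k₂/k₁) = -37400/8.314 × -1.131339e-03 = 5.08926
Step 5: k₂ = k₁ × exp(5.08926) = 1.056e-04 × 1.62270e+02 = 1.714e-02 s⁻¹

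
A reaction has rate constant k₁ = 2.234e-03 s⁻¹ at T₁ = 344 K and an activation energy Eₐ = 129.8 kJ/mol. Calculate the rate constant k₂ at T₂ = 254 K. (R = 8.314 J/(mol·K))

2.318e-10 s⁻¹

Step 1: Use the two-temperature Arrhenius form: ln(k₂/k₁) = -Eₐ/R × (1/T₂ - 1/T₁)
Step 2: Convert Eₐ to J/mol: 129.8 kJ/mol = 129800 J/mol
Step 3: 1/T₂ - 1/T₁ = 1/254 - 1/344 = 1.030031e-03 K⁻¹
Step 4: ln(k₂/k₁) = -129800/8.314 × 1.030031e-03 = -16.08107
Step 5: k₂ = k₁ × exp(-16.08107) = 2.234e-03 × 1.03772e-07 = 2.318e-10 s⁻¹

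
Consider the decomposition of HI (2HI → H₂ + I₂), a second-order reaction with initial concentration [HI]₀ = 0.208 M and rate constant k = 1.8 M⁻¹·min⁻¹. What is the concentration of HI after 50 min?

0.01055 M

Step 1: For a second-order reaction: 1/[HI] = 1/[HI]₀ + kt
Step 2: 1/[HI] = 1/0.208 + 1.8 × 50
Step 3: 1/[HI] = 4.808 + 90 = 94.81
Step 4: [HI] = 1/94.81 = 0.01055 M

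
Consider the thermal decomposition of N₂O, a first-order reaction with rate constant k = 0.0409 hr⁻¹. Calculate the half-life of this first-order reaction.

16.95 hr

Step 1: For a first-order reaction, t₁/₂ = ln(2)/k
Step 2: t₁/₂ = ln(2)/0.0409
Step 3: t₁/₂ = 0.6931/0.0409 = 16.95 hr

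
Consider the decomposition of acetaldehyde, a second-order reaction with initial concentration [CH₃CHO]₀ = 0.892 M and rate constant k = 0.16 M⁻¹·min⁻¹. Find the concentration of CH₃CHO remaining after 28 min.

0.1785 M

Step 1: For a second-order reaction: 1/[CH₃CHO] = 1/[CH₃CHO]₀ + kt
Step 2: 1/[CH₃CHO] = 1/0.892 + 0.16 × 28
Step 3: 1/[CH₃CHO] = 1.121 + 4.48 = 5.601
Step 4: [CH₃CHO] = 1/5.601 = 0.1785 M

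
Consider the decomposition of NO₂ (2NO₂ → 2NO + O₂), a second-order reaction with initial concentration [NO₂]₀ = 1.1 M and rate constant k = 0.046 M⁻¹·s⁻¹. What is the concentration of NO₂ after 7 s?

0.8123 M

Step 1: For a second-order reaction: 1/[NO₂] = 1/[NO₂]₀ + kt
Step 2: 1/[NO₂] = 1/1.1 + 0.046 × 7
Step 3: 1/[NO₂] = 0.9091 + 0.322 = 1.231
Step 4: [NO₂] = 1/1.231 = 0.8123 M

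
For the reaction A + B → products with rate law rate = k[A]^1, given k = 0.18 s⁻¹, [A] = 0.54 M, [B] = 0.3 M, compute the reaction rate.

0.0972 M/s

Step 1: The rate law is rate = k[A]^1
Step 2: Note that the rate does not depend on [B] (zero order in B).
Step 3: rate = 0.18 × (0.54)^1 = 0.0972 M/s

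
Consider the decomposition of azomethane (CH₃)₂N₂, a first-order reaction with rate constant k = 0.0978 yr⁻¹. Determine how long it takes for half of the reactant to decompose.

7.087 yr

Step 1: For a first-order reaction, t₁/₂ = ln(2)/k
Step 2: t₁/₂ = ln(2)/0.0978
Step 3: t₁/₂ = 0.6931/0.0978 = 7.087 yr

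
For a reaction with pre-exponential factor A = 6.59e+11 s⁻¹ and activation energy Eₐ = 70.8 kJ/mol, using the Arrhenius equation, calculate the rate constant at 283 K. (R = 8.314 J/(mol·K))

5.63e-02 s⁻¹

Step 1: Use the Arrhenius equation: k = A × exp(-Eₐ/RT)
Step 2: Convert Eₐ to J/mol: 70.8 kJ/mol = 70800 J/mol
Step 3: Calculate the exponent: -Eₐ/(RT) = -70800/(8.314 × 283) = -30.09101
Step 4: k = 6.59e+11 × exp(-30.09101)
Step 5: k = 6.59e+11 × 8.54359e-14 = 5.6302e-02 s⁻¹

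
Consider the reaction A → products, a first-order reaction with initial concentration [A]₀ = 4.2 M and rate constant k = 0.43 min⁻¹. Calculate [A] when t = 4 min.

0.7521 M

Step 1: For a first-order reaction: [A] = [A]₀ × e^(-kt)
Step 2: [A] = 4.2 × e^(-0.43 × 4)
Step 3: [A] = 4.2 × e^(-1.72)
Step 4: [A] = 4.2 × 0.179066 = 0.7521 M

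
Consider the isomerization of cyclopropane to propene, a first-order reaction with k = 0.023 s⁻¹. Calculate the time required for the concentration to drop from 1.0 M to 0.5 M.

30.14 s

Step 1: For first-order: t = ln([cyclopropane]₀/[cyclopropane])/k
Step 2: t = ln(1.0/0.5)/0.023
Step 3: t = ln(2)/0.023
Step 4: t = 0.6931/0.023 = 30.14 s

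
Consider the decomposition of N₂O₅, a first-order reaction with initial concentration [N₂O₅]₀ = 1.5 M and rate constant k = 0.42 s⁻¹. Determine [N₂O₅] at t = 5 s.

0.1837 M

Step 1: For a first-order reaction: [N₂O₅] = [N₂O₅]₀ × e^(-kt)
Step 2: [N₂O₅] = 1.5 × e^(-0.42 × 5)
Step 3: [N₂O₅] = 1.5 × e^(-2.1)
Step 4: [N₂O₅] = 1.5 × 0.122456 = 0.1837 M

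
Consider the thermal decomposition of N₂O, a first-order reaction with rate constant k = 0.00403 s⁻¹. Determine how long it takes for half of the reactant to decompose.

172 s

Step 1: For a first-order reaction, t₁/₂ = ln(2)/k
Step 2: t₁/₂ = ln(2)/0.00403
Step 3: t₁/₂ = 0.6931/0.00403 = 172 s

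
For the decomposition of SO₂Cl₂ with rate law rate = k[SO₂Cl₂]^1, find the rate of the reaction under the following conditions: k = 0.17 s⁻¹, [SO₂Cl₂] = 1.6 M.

0.272 M/s

Step 1: Identify the rate law: rate = k[SO₂Cl₂]^1
Step 2: Substitute values: rate = 0.17 × (1.6)^1
Step 3: Calculate: rate = 0.17 × 1.6 = 0.272 M/s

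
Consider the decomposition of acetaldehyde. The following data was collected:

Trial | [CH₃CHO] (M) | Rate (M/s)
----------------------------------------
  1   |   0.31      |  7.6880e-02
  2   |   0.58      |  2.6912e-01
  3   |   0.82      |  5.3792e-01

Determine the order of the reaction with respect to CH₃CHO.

second order (2)

Step 1: Compare trials to find order n where rate₂/rate₁ = ([CH₃CHO]₂/[CH₃CHO]₁)^n
Step 2: rate₂/rate₁ = 2.6912e-01/7.6880e-02 = 3.501
Step 3: [CH₃CHO]₂/[CH₃CHO]₁ = 0.58/0.31 = 1.871
Step 4: n = ln(3.501)/ln(1.871) = 2.00 ≈ 2
Step 5: The reaction is second order in CH₃CHO.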